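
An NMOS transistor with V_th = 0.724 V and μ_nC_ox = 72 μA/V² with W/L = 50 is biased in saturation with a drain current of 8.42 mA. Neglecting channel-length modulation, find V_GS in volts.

k_n = μ_nC_ox · (W/L) = 3.6 mA/V².
In saturation I_D = ½ k_n (V_GS − V_th)², so V_GS − V_th = √(2 I_D / k_n) = √(2 × 8.42 / 3.6) = 2.16 V.
V_GS = 0.724 + 2.16 = 2.89 V.

V_GS = 2.89 V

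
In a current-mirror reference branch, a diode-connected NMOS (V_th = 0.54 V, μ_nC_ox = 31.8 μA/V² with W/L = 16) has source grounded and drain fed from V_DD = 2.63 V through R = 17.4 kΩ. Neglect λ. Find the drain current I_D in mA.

With gate tied to drain, V_GS = V_DS ≥ V_GS − V_th, so the device is in saturation.
k_n = μ_nC_ox · (W/L) = 0.5088 mA/V².
KCL at the drain: ½ k_n (V_GS − V_th)² = (V_DD − V_GS)/R.
Let x = V_GS − 0.54. Then 4.43 x² + x − 2.09 = 0, giving x = 0.583 V (positive root), so V_GS = 1.12 V.
I_D = (V_DD − V_GS)/R = (2.63 − 1.12) / 17.4 = 0.0866 mA.

I_D = 0.0866 mA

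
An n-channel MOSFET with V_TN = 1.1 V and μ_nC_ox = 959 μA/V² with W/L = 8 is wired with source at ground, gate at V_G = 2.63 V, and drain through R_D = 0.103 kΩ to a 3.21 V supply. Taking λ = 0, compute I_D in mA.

V_GS = V_G = 2.63 V, so V_ov = 2.63 − 1.1 = 1.53 V.
k_n = μ_nC_ox · (W/L) = 7.672 mA/V².
Assume saturation: I_D = ½ k_n V_ov² = 0.5 × 7.672 × 1.53² = 8.98 mA, giving V_DS = V_DD − I_D R_D = 3.21 − 8.98 × 0.103 = 2.29 V.
V_DS = 2.29 V ≥ V_ov = 1.53 V, confirming saturation.

I_D = 8.98 mA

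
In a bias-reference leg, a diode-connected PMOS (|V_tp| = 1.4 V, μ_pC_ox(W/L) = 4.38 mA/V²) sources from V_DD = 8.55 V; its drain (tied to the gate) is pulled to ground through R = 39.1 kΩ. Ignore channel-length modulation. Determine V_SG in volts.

With gate tied to drain, V_SG = V_SD ≥ V_SG − |V_tp|, so the device is in saturation.
KCL at the drain: ½ k_p (V_SG − |V_tp|)² = (V_DD − V_SG)/R.
Let x = V_SG − 1.4. Then 85.6 x² + x − 7.15 = 0, giving x = 0.283 V (positive root), so V_SG = 1.68 V.
I_D = (V_DD − V_SG)/R = (8.55 − 1.68) / 39.1 = 0.176 mA.

V_SG = 1.68 V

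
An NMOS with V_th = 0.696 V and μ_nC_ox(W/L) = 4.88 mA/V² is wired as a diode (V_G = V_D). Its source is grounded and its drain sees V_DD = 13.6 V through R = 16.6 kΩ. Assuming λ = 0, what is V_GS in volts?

With gate tied to drain, V_GS = V_DS ≥ V_GS − V_th, so the device is in saturation.
KCL at the drain: ½ k_n (V_GS − V_th)² = (V_DD − V_GS)/R.
Let x = V_GS − 0.696. Then 40.5 x² + x − 12.9 = 0, giving x = 0.552 V (positive root), so V_GS = 1.25 V.
I_D = (V_DD − V_GS)/R = (13.6 − 1.25) / 16.6 = 0.744 mA.

V_GS = 1.25 V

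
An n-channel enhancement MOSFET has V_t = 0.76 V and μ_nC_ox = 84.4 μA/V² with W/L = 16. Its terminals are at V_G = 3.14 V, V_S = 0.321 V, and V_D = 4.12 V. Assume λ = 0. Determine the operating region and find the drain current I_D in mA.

V_GS = V_G − V_S = 3.14 − 0.321 = 2.82 V; V_DS = V_D − V_S = 4.12 − 0.321 = 3.8 V.
k_n = μ_nC_ox · (W/L) = 1.35 mA/V².
V_ov = V_GS − V_t = 2.82 − 0.76 = 2.06 V.
Since V_DS = 3.8 V ≥ V_ov = 2.06 V, the device is in saturation.
I_D = ½ k_n V_ov² = 0.5 × 1.35 × 2.06² = 2.86 mA.

Saturation; I_D = 2.86 mA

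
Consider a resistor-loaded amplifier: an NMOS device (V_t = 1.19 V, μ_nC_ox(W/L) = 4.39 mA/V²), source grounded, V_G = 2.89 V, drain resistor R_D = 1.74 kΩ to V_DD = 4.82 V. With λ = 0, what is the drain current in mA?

I_D = 2.55 mA

V_GS = V_G = 2.89 V, so V_ov = 2.89 − 1.19 = 1.7 V.
Assume saturation: I_D = ½ k_n V_ov² = 0.5 × 4.39 × 1.7² = 6.34 mA, giving V_DS = V_DD − I_D R_D = 4.82 − 6.34 × 1.74 = -6.22 V.
But -6.22 V < V_ov = 1.7 V, so the device is actually in triode.
In triode I_D = k_n[V_ov V_DS − ½ V_DS²] and I_D = (V_DD − V_DS)/R_D. Equating: 3.82 V_DS² − 13.99 V_DS + 4.82 = 0, giving V_DS = 0.385 V (the root below V_ov).
I_D = (4.82 − 0.385) / 1.74 = 2.55 mA.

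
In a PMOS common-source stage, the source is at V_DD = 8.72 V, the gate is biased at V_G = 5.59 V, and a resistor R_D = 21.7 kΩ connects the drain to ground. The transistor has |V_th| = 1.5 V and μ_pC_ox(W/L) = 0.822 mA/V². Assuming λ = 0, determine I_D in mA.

I_D = 0.387 mA

V_SG = V_DD − V_G = 8.72 − 5.59 = 3.13 V, so V_ov = 3.13 − 1.5 = 1.63 V.
Assume saturation: I_D = ½ k_p V_ov² = 0.5 × 0.822 × 1.63² = 1.09 mA, giving V_SD = V_DD − I_D R_D = 8.72 − 1.09 × 21.7 = -15 V.
But -15 V < V_ov = 1.63 V, so the device is actually in triode.
In triode I_D = k_p[V_ov V_SD − ½ V_SD²] and I_D = (V_DD − V_SD)/R_D. Equating: 8.92 V_SD² − 30.07 V_SD + 8.72 = 0, giving V_SD = 0.32 V (the root below V_ov).
I_D = (8.72 − 0.32) / 21.7 = 0.387 mA.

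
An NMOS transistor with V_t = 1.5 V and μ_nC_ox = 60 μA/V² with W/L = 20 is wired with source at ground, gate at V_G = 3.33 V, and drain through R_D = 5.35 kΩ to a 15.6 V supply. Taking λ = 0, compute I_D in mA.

I_D = 2.01 mA

V_GS = V_G = 3.33 V, so V_ov = 3.33 − 1.5 = 1.83 V.
k_n = μ_nC_ox · (W/L) = 1.2 mA/V².
Assume saturation: I_D = ½ k_n V_ov² = 0.5 × 1.2 × 1.83² = 2.01 mA, giving V_DS = V_DD − I_D R_D = 15.6 − 2.01 × 5.35 = 4.85 V.
V_DS = 4.85 V ≥ V_ov = 1.83 V, confirming saturation.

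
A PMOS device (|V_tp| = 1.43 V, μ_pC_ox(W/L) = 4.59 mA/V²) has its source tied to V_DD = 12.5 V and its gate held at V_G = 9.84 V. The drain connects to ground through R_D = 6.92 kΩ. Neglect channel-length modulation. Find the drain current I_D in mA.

V_SG = V_DD − V_G = 12.5 − 9.84 = 2.66 V, so V_ov = 2.66 − 1.43 = 1.23 V.
Assume saturation: I_D = ½ k_p V_ov² = 0.5 × 4.59 × 1.23² = 3.47 mA, giving V_SD = V_DD − I_D R_D = 12.5 − 3.47 × 6.92 = -11.5 V.
But -11.5 V < V_ov = 1.23 V, so the device is actually in triode.
In triode I_D = k_p[V_ov V_SD − ½ V_SD²] and I_D = (V_DD − V_SD)/R_D. Equating: 15.9 V_SD² − 40.07 V_SD + 12.5 = 0, giving V_SD = 0.365 V (the root below V_ov).
I_D = (12.5 − 0.365) / 6.92 = 1.75 mA.

I_D = 1.75 mA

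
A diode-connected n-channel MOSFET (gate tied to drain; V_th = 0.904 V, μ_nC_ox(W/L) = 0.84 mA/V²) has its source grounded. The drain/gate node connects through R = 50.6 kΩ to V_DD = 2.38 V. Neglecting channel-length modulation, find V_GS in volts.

With gate tied to drain, V_GS = V_DS ≥ V_GS − V_th, so the device is in saturation.
KCL at the drain: ½ k_n (V_GS − V_th)² = (V_DD − V_GS)/R.
Let x = V_GS − 0.904. Then 21.3 x² + x − 1.476 = 0, giving x = 0.241 V (positive root), so V_GS = 1.15 V.
I_D = (V_DD − V_GS)/R = (2.38 − 1.15) / 50.6 = 0.0244 mA.

V_GS = 1.15 V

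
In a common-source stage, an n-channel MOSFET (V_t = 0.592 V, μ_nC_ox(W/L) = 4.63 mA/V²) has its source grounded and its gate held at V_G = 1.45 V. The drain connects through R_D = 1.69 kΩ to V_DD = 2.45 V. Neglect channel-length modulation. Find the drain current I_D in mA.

I_D = 1.21 mA

V_GS = V_G = 1.45 V, so V_ov = 1.45 − 0.592 = 0.858 V.
Assume saturation: I_D = ½ k_n V_ov² = 0.5 × 4.63 × 0.858² = 1.7 mA, giving V_DS = V_DD − I_D R_D = 2.45 − 1.7 × 1.69 = -0.43 V.
But -0.43 V < V_ov = 0.858 V, so the device is actually in triode.
In triode I_D = k_n[V_ov V_DS − ½ V_DS²] and I_D = (V_DD − V_DS)/R_D. Equating: 3.91 V_DS² − 7.714 V_DS + 2.45 = 0, giving V_DS = 0.398 V (the root below V_ov).
I_D = (2.45 − 0.398) / 1.69 = 1.21 mA.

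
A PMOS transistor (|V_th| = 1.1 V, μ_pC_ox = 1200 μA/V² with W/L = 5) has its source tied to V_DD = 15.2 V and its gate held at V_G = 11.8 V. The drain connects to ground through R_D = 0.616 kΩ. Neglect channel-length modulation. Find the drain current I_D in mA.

V_SG = V_DD − V_G = 15.2 − 11.8 = 3.4 V, so V_ov = 3.4 − 1.1 = 2.3 V.
k_p = μ_pC_ox · (W/L) = 6 mA/V².
Assume saturation: I_D = ½ k_p V_ov² = 0.5 × 6 × 2.3² = 15.9 mA, giving V_SD = V_DD − I_D R_D = 15.2 − 15.9 × 0.616 = 5.42 V.
V_SD = 5.42 V ≥ V_ov = 2.3 V, confirming saturation.

I_D = 15.9 mA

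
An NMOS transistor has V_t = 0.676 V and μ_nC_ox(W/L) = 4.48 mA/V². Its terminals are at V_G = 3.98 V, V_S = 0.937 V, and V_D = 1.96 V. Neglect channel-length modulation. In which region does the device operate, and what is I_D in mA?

Triode; I_D = 8.50 mA

V_GS = V_G − V_S = 3.98 − 0.937 = 3.04 V; V_DS = V_D − V_S = 1.96 − 0.937 = 1.02 V.
V_ov = V_GS − V_t = 3.04 − 0.676 = 2.37 V.
Since V_DS = 1.02 V < V_ov = 2.37 V, the device is in the triode region.
I_D = k_n [V_ov · V_DS − ½ V_DS²] = 4.48 × [2.37 × 1.02 − 0.5 × 1.02²] = 8.5 mA.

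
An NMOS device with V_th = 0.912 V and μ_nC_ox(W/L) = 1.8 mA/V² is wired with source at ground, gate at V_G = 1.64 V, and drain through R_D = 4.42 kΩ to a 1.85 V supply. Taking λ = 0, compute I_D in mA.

I_D = 0.342 mA

V_GS = V_G = 1.64 V, so V_ov = 1.64 − 0.912 = 0.728 V.
Assume saturation: I_D = ½ k_n V_ov² = 0.5 × 1.8 × 0.728² = 0.477 mA, giving V_DS = V_DD − I_D R_D = 1.85 − 0.477 × 4.42 = -0.258 V.
But -0.258 V < V_ov = 0.728 V, so the device is actually in triode.
In triode I_D = k_n[V_ov V_DS − ½ V_DS²] and I_D = (V_DD − V_DS)/R_D. Equating: 3.98 V_DS² − 6.792 V_DS + 1.85 = 0, giving V_DS = 0.34 V (the root below V_ov).
I_D = (1.85 − 0.34) / 4.42 = 0.342 mA.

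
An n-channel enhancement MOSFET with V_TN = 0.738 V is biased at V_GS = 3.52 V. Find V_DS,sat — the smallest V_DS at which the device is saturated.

The boundary between triode and saturation is V_DS = V_GS − V_TN = V_ov.
V_ov = 3.52 − 0.738 = 2.78 V.

V_DS,sat = 2.78 V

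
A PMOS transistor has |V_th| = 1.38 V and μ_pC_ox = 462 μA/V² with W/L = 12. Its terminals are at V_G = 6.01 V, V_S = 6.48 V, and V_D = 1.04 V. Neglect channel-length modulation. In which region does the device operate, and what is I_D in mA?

Cutoff; I_D = 0 mA

V_SG = V_S − V_G = 6.48 − 6.01 = 0.47 V; V_SD = V_S − V_D = 6.48 − 1.04 = 5.44 V.
V_SG = 0.47 V < |V_th| = 1.38 V, so the transistor is in cutoff.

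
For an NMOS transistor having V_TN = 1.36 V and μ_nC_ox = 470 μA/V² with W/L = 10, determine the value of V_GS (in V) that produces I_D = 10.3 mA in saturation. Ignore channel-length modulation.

k_n = μ_nC_ox · (W/L) = 4.7 mA/V².
In saturation I_D = ½ k_n (V_GS − V_TN)², so V_GS − V_TN = √(2 I_D / k_n) = √(2 × 10.3 / 4.7) = 2.09 V.
V_GS = 1.36 + 2.09 = 3.45 V.

V_GS = 3.45 V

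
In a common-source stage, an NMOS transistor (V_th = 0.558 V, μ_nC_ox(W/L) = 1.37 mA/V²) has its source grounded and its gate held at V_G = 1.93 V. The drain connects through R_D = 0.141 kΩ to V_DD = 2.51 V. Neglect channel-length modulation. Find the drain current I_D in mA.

I_D = 1.29 mA

V_GS = V_G = 1.93 V, so V_ov = 1.93 − 0.558 = 1.37 V.
Assume saturation: I_D = ½ k_n V_ov² = 0.5 × 1.37 × 1.37² = 1.29 mA, giving V_DS = V_DD − I_D R_D = 2.51 − 1.29 × 0.141 = 2.33 V.
V_DS = 2.33 V ≥ V_ov = 1.37 V, confirming saturation.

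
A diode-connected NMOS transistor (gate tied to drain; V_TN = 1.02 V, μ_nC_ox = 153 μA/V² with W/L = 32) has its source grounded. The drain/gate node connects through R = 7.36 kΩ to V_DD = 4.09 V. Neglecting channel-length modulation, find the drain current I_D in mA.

With gate tied to drain, V_GS = V_DS ≥ V_GS − V_TN, so the device is in saturation.
k_n = μ_nC_ox · (W/L) = 4.896 mA/V².
KCL at the drain: ½ k_n (V_GS − V_TN)² = (V_DD − V_GS)/R.
Let x = V_GS − 1.02. Then 18 x² + x − 3.07 = 0, giving x = 0.386 V (positive root), so V_GS = 1.41 V.
I_D = (V_DD − V_GS)/R = (4.09 − 1.41) / 7.36 = 0.365 mA.

I_D = 0.365 mA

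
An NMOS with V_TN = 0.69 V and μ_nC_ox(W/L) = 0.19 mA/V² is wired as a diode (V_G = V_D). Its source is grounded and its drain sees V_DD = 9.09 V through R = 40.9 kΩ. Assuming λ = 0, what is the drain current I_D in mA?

With gate tied to drain, V_GS = V_DS ≥ V_GS − V_TN, so the device is in saturation.
KCL at the drain: ½ k_n (V_GS − V_TN)² = (V_DD − V_GS)/R.
Let x = V_GS − 0.69. Then 3.89 x² + x − 8.4 = 0, giving x = 1.35 V (positive root), so V_GS = 2.04 V.
I_D = (V_DD − V_GS)/R = (9.09 − 2.04) / 40.9 = 0.172 mA.

I_D = 0.172 mA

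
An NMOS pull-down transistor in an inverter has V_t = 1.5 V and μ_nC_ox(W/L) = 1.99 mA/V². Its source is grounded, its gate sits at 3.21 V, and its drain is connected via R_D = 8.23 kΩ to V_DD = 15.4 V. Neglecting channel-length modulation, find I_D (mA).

V_GS = V_G = 3.21 V, so V_ov = 3.21 − 1.5 = 1.71 V.
Assume saturation: I_D = ½ k_n V_ov² = 0.5 × 1.99 × 1.71² = 2.91 mA, giving V_DS = V_DD − I_D R_D = 15.4 − 2.91 × 8.23 = -8.55 V.
But -8.55 V < V_ov = 1.71 V, so the device is actually in triode.
In triode I_D = k_n[V_ov V_DS − ½ V_DS²] and I_D = (V_DD − V_DS)/R_D. Equating: 8.19 V_DS² − 29.01 V_DS + 15.4 = 0, giving V_DS = 0.65 V (the root below V_ov).
I_D = (15.4 − 0.65) / 8.23 = 1.79 mA.

I_D = 1.79 mA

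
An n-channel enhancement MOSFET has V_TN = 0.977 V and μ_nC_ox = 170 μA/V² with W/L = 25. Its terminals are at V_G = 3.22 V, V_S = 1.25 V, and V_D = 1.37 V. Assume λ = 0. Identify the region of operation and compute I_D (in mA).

V_GS = V_G − V_S = 3.22 − 1.25 = 1.97 V; V_DS = V_D − V_S = 1.37 − 1.25 = 0.12 V.
k_n = μ_nC_ox · (W/L) = 4.25 mA/V².
V_ov = V_GS − V_TN = 1.97 − 0.977 = 0.993 V.
Since V_DS = 0.12 V < V_ov = 0.993 V, the device is in the triode region.
I_D = k_n [V_ov · V_DS − ½ V_DS²] = 4.25 × [0.993 × 0.12 − 0.5 × 0.12²] = 0.476 mA.

Triode; I_D = 0.476 mA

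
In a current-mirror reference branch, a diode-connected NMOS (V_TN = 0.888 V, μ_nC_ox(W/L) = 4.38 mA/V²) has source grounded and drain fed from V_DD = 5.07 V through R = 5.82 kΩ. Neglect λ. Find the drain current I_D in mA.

With gate tied to drain, V_GS = V_DS ≥ V_GS − V_TN, so the device is in saturation.
KCL at the drain: ½ k_n (V_GS − V_TN)² = (V_DD − V_GS)/R.
Let x = V_GS − 0.888. Then 12.7 x² + x − 4.182 = 0, giving x = 0.535 V (positive root), so V_GS = 1.42 V.
I_D = (V_DD − V_GS)/R = (5.07 − 1.42) / 5.82 = 0.627 mA.

I_D = 0.627 mA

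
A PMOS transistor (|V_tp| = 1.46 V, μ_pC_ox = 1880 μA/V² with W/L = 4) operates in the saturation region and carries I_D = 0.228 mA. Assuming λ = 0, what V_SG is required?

V_SG = 1.71 V

k_p = μ_pC_ox · (W/L) = 7.52 mA/V².
In saturation I_D = ½ k_p (V_SG − |V_tp|)², so V_SG − |V_tp| = √(2 I_D / k_p) = √(2 × 0.228 / 7.52) = 0.246 V.
V_SG = 1.46 + 0.246 = 1.71 V.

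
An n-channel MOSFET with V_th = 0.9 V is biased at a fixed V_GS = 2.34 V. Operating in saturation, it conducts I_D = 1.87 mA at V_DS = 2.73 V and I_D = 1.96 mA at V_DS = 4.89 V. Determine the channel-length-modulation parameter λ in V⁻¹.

With V_GS fixed, I_D ∝ (1 + λ V_DS) in saturation, so I_D2/I_D1 = (1 + λ V_DS2)/(1 + λ V_DS1).
1.96/1.87 = 1.048 = (1 + 4.89 λ)/(1 + 2.73 λ).
Solving: λ (I_D1 V_DS2 − I_D2 V_DS1) = I_D2 − I_D1, so λ = (1.96 − 1.87) / (1.87 × 4.89 − 1.96 × 2.73) = 0.09 / 3.79 = 0.0237 V⁻¹.

λ = 0.0237 V⁻¹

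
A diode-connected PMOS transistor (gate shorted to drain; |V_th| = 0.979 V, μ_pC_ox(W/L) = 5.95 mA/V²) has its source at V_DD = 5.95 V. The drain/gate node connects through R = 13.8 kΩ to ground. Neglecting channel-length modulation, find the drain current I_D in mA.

I_D = 0.336 mA

With gate tied to drain, V_SG = V_SD ≥ V_SG − |V_th|, so the device is in saturation.
KCL at the drain: ½ k_p (V_SG − |V_th|)² = (V_DD − V_SG)/R.
Let x = V_SG − 0.979. Then 41.1 x² + x − 4.971 = 0, giving x = 0.336 V (positive root), so V_SG = 1.32 V.
I_D = (V_DD − V_SG)/R = (5.95 − 1.32) / 13.8 = 0.336 mA.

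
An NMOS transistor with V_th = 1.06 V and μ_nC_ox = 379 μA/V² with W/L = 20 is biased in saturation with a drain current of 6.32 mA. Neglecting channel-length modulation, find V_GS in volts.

k_n = μ_nC_ox · (W/L) = 7.58 mA/V².
In saturation I_D = ½ k_n (V_GS − V_th)², so V_GS − V_th = √(2 I_D / k_n) = √(2 × 6.32 / 7.58) = 1.29 V.
V_GS = 1.06 + 1.29 = 2.35 V.

V_GS = 2.35 V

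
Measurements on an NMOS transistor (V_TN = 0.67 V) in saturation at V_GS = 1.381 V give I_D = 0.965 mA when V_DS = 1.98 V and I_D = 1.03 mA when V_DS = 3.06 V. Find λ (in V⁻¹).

With V_GS fixed, I_D ∝ (1 + λ V_DS) in saturation, so I_D2/I_D1 = (1 + λ V_DS2)/(1 + λ V_DS1).
1.03/0.965 = 1.067 = (1 + 3.06 λ)/(1 + 1.98 λ).
Solving: λ (I_D1 V_DS2 − I_D2 V_DS1) = I_D2 − I_D1, so λ = (1.03 − 0.965) / (0.965 × 3.06 − 1.03 × 1.98) = 0.065 / 0.913 = 0.0712 V⁻¹.

λ = 0.0712 V⁻¹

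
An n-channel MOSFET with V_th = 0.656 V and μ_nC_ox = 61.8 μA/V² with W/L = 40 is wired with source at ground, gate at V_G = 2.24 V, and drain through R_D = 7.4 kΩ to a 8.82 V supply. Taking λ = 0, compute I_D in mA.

V_GS = V_G = 2.24 V, so V_ov = 2.24 − 0.656 = 1.58 V.
k_n = μ_nC_ox · (W/L) = 2.472 mA/V².
Assume saturation: I_D = ½ k_n V_ov² = 0.5 × 2.472 × 1.58² = 3.1 mA, giving V_DS = V_DD − I_D R_D = 8.82 − 3.1 × 7.4 = -14.1 V.
But -14.1 V < V_ov = 1.58 V, so the device is actually in triode.
In triode I_D = k_n[V_ov V_DS − ½ V_DS²] and I_D = (V_DD − V_DS)/R_D. Equating: 9.15 V_DS² − 29.98 V_DS + 8.82 = 0, giving V_DS = 0.327 V (the root below V_ov).
I_D = (8.82 − 0.327) / 7.4 = 1.15 mA.

I_D = 1.15 mA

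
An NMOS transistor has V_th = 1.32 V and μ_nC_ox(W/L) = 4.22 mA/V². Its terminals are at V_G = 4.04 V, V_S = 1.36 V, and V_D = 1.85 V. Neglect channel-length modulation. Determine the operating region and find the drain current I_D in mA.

Triode; I_D = 2.31 mA

V_GS = V_G − V_S = 4.04 − 1.36 = 2.68 V; V_DS = V_D − V_S = 1.85 − 1.36 = 0.49 V.
V_ov = V_GS − V_th = 2.68 − 1.32 = 1.36 V.
Since V_DS = 0.49 V < V_ov = 1.36 V, the device is in the triode region.
I_D = k_n [V_ov · V_DS − ½ V_DS²] = 4.22 × [1.36 × 0.49 − 0.5 × 0.49²] = 2.31 mA.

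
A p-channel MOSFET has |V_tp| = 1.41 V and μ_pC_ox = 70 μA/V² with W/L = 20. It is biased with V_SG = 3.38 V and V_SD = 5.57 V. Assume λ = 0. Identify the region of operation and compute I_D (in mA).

Saturation; I_D = 2.72 mA

k_p = μ_pC_ox · (W/L) = 1.4 mA/V².
V_ov = V_SG − |V_tp| = 3.38 − 1.41 = 1.97 V.
Since V_SD = 5.57 V ≥ V_ov = 1.97 V, the device is in saturation.
I_D = ½ k_p V_ov² = 0.5 × 1.4 × 1.97² = 2.72 mA.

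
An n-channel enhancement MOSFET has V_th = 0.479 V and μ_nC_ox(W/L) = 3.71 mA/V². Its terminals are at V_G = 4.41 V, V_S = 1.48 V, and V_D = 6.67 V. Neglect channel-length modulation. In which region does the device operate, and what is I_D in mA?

V_GS = V_G − V_S = 4.41 − 1.48 = 2.93 V; V_DS = V_D − V_S = 6.67 − 1.48 = 5.19 V.
V_ov = V_GS − V_th = 2.93 − 0.479 = 2.45 V.
Since V_DS = 5.19 V ≥ V_ov = 2.45 V, the device is in saturation.
I_D = ½ k_n V_ov² = 0.5 × 3.71 × 2.45² = 11.1 mA.

Saturation; I_D = 11.1 mA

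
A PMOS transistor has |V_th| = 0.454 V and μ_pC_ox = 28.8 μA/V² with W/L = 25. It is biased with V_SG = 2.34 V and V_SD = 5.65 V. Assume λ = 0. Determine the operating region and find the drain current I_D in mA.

k_p = μ_pC_ox · (W/L) = 0.72 mA/V².
V_ov = V_SG − |V_th| = 2.34 − 0.454 = 1.89 V.
Since V_SD = 5.65 V ≥ V_ov = 1.89 V, the device is in saturation.
I_D = ½ k_p V_ov² = 0.5 × 0.72 × 1.89² = 1.28 mA.

Saturation; I_D = 1.28 mA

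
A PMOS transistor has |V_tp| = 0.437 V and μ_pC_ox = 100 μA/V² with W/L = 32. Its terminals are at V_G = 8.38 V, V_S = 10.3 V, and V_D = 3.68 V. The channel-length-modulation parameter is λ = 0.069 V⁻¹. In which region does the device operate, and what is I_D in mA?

V_SG = V_S − V_G = 10.3 − 8.38 = 1.92 V; V_SD = V_S − V_D = 10.3 − 3.68 = 6.62 V.
k_p = μ_pC_ox · (W/L) = 3.2 mA/V².
V_ov = V_SG − |V_tp| = 1.92 − 0.437 = 1.48 V.
Since V_SD = 6.62 V ≥ V_ov = 1.48 V, the device is in saturation.
I_D = ½ k_p V_ov² (1 + λ V_SD) = 0.5 × 3.2 × 1.48² × (1 + 0.069 × 6.62) = 5.13 mA.

Saturation; I_D = 5.13 mA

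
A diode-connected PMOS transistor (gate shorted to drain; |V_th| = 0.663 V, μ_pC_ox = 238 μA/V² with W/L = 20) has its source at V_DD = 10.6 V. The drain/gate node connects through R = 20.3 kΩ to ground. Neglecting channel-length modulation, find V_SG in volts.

With gate tied to drain, V_SG = V_SD ≥ V_SG − |V_th|, so the device is in saturation.
k_p = μ_pC_ox · (W/L) = 4.76 mA/V².
KCL at the drain: ½ k_p (V_SG − |V_th|)² = (V_DD − V_SG)/R.
Let x = V_SG − 0.663. Then 48.3 x² + x − 9.937 = 0, giving x = 0.443 V (positive root), so V_SG = 1.11 V.
I_D = (V_DD − V_SG)/R = (10.6 − 1.11) / 20.3 = 0.468 mA.

V_SG = 1.11 V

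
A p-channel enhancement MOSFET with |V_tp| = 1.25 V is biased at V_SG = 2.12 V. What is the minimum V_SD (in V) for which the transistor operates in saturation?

The boundary between triode and saturation is V_SD = V_SG − |V_tp| = V_ov.
V_ov = 2.12 − 1.25 = 0.87 V.

V_SD,sat = 0.870 V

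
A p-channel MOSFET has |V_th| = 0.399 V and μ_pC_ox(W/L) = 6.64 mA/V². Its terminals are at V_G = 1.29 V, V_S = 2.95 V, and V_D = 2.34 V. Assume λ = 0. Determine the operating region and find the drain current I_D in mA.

V_SG = V_S − V_G = 2.95 − 1.29 = 1.66 V; V_SD = V_S − V_D = 2.95 − 2.34 = 0.61 V.
V_ov = V_SG − |V_th| = 1.66 − 0.399 = 1.26 V.
Since V_SD = 0.61 V < V_ov = 1.26 V, the device is in the triode region.
I_D = k_p [V_ov · V_SD − ½ V_SD²] = 6.64 × [1.26 × 0.61 − 0.5 × 0.61²] = 3.87 mA.

Triode; I_D = 3.87 mA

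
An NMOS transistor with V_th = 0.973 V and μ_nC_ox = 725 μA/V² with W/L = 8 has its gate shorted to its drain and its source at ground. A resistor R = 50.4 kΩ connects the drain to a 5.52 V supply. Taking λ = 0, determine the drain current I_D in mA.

With gate tied to drain, V_GS = V_DS ≥ V_GS − V_th, so the device is in saturation.
k_n = μ_nC_ox · (W/L) = 5.8 mA/V².
KCL at the drain: ½ k_n (V_GS − V_th)² = (V_DD − V_GS)/R.
Let x = V_GS − 0.973. Then 146 x² + x − 4.547 = 0, giving x = 0.173 V (positive root), so V_GS = 1.15 V.
I_D = (V_DD − V_GS)/R = (5.52 − 1.15) / 50.4 = 0.0868 mA.

I_D = 0.0868 mA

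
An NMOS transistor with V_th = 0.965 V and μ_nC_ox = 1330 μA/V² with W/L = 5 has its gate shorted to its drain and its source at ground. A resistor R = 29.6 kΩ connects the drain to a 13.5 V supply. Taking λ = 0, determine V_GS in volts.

V_GS = 1.32 V

With gate tied to drain, V_GS = V_DS ≥ V_GS − V_th, so the device is in saturation.
k_n = μ_nC_ox · (W/L) = 6.65 mA/V².
KCL at the drain: ½ k_n (V_GS − V_th)² = (V_DD − V_GS)/R.
Let x = V_GS − 0.965. Then 98.4 x² + x − 12.54 = 0, giving x = 0.352 V (positive root), so V_GS = 1.32 V.
I_D = (V_DD − V_GS)/R = (13.5 − 1.32) / 29.6 = 0.412 mA.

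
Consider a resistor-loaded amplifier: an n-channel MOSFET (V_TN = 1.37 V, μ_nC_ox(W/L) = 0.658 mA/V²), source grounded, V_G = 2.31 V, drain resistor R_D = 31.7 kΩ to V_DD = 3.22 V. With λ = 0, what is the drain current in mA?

V_GS = V_G = 2.31 V, so V_ov = 2.31 − 1.37 = 0.94 V.
Assume saturation: I_D = ½ k_n V_ov² = 0.5 × 0.658 × 0.94² = 0.291 mA, giving V_DS = V_DD − I_D R_D = 3.22 − 0.291 × 31.7 = -6 V.
But -6 V < V_ov = 0.94 V, so the device is actually in triode.
In triode I_D = k_n[V_ov V_DS − ½ V_DS²] and I_D = (V_DD − V_DS)/R_D. Equating: 10.4 V_DS² − 20.61 V_DS + 3.22 = 0, giving V_DS = 0.171 V (the root below V_ov).
I_D = (3.22 − 0.171) / 31.7 = 0.0962 mA.

I_D = 0.0962 mA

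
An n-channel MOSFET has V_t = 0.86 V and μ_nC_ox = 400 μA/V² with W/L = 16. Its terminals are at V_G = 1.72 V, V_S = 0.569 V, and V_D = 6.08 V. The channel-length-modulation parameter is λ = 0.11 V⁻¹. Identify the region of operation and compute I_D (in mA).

V_GS = V_G − V_S = 1.72 − 0.569 = 1.15 V; V_DS = V_D − V_S = 6.08 − 0.569 = 5.51 V.
k_n = μ_nC_ox · (W/L) = 6.4 mA/V².
V_ov = V_GS − V_t = 1.15 − 0.86 = 0.291 V.
Since V_DS = 5.51 V ≥ V_ov = 0.291 V, the device is in saturation.
I_D = ½ k_n V_ov² (1 + λ V_DS) = 0.5 × 6.4 × 0.291² × (1 + 0.11 × 5.51) = 0.435 mA.

Saturation; I_D = 0.435 mA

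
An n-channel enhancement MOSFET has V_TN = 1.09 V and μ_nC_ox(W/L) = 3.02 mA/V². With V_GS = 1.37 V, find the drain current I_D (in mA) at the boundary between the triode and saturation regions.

I_D = 0.118 mA

At the boundary V_DS = V_ov = V_GS − V_TN = 1.37 − 1.09 = 0.28 V.
I_D = ½ k_n V_ov² = 0.5 × 3.02 × 0.28² = 0.118 mA.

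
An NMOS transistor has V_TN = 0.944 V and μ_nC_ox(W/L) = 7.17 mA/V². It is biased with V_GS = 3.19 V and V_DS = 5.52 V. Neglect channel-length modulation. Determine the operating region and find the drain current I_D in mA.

Saturation; I_D = 18.1 mA

V_ov = V_GS − V_TN = 3.19 − 0.944 = 2.25 V.
Since V_DS = 5.52 V ≥ V_ov = 2.25 V, the device is in saturation.
I_D = ½ k_n V_ov² = 0.5 × 7.17 × 2.25² = 18.1 mA.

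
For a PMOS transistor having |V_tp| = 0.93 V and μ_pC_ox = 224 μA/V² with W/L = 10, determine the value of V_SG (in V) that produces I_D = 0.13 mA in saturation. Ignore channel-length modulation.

V_SG = 1.27 V

k_p = μ_pC_ox · (W/L) = 2.24 mA/V².
In saturation I_D = ½ k_p (V_SG − |V_tp|)², so V_SG − |V_tp| = √(2 I_D / k_p) = √(2 × 0.13 / 2.24) = 0.341 V.
V_SG = 0.93 + 0.341 = 1.27 V.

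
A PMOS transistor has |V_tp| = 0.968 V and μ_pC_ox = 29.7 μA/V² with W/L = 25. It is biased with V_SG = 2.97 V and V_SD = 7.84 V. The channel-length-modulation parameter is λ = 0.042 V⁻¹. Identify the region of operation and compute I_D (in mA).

k_p = μ_pC_ox · (W/L) = 0.7425 mA/V².
V_ov = V_SG − |V_tp| = 2.97 − 0.968 = 2 V.
Since V_SD = 7.84 V ≥ V_ov = 2 V, the device is in saturation.
I_D = ½ k_p V_ov² (1 + λ V_SD) = 0.5 × 0.7425 × 2² × (1 + 0.042 × 7.84) = 1.98 mA.

Saturation; I_D = 1.98 mA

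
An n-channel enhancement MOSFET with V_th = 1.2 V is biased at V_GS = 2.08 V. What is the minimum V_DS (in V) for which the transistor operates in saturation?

The boundary between triode and saturation is V_DS = V_GS − V_th = V_ov.
V_ov = 2.08 − 1.2 = 0.88 V.

V_DS,sat = 0.880 V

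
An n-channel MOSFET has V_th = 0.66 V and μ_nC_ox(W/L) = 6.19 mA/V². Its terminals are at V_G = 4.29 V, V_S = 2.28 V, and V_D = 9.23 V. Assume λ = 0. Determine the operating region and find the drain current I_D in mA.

V_GS = V_G − V_S = 4.29 − 2.28 = 2.01 V; V_DS = V_D − V_S = 9.23 − 2.28 = 6.95 V.
V_ov = V_GS − V_th = 2.01 − 0.66 = 1.35 V.
Since V_DS = 6.95 V ≥ V_ov = 1.35 V, the device is in saturation.
I_D = ½ k_n V_ov² = 0.5 × 6.19 × 1.35² = 5.64 mA.

Saturation; I_D = 5.64 mA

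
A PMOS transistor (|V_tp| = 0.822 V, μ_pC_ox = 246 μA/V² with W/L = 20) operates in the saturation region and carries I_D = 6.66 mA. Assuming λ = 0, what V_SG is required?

V_SG = 2.47 V

k_p = μ_pC_ox · (W/L) = 4.92 mA/V².
In saturation I_D = ½ k_p (V_SG − |V_tp|)², so V_SG − |V_tp| = √(2 I_D / k_p) = √(2 × 6.66 / 4.92) = 1.65 V.
V_SG = 0.822 + 1.65 = 2.47 V.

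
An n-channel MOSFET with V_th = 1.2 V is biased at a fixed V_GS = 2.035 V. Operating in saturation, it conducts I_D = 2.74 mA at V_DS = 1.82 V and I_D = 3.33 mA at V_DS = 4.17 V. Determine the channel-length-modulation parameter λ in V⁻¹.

With V_GS fixed, I_D ∝ (1 + λ V_DS) in saturation, so I_D2/I_D1 = (1 + λ V_DS2)/(1 + λ V_DS1).
3.33/2.74 = 1.215 = (1 + 4.17 λ)/(1 + 1.82 λ).
Solving: λ (I_D1 V_DS2 − I_D2 V_DS1) = I_D2 − I_D1, so λ = (3.33 − 2.74) / (2.74 × 4.17 − 3.33 × 1.82) = 0.59 / 5.37 = 0.11 V⁻¹.

λ = 0.110 V⁻¹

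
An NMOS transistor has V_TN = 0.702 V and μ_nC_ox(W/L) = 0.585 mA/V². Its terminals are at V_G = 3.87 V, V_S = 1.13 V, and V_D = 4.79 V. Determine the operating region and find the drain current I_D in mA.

Saturation; I_D = 1.21 mA

V_GS = V_G − V_S = 3.87 − 1.13 = 2.74 V; V_DS = V_D − V_S = 4.79 − 1.13 = 3.66 V.
V_ov = V_GS − V_TN = 2.74 − 0.702 = 2.04 V.
Since V_DS = 3.66 V ≥ V_ov = 2.04 V, the device is in saturation.
I_D = ½ k_n V_ov² = 0.5 × 0.585 × 2.04² = 1.21 mA.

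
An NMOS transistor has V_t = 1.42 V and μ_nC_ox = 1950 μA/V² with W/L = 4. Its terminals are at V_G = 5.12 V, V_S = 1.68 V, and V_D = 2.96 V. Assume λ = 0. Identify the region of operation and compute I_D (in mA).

V_GS = V_G − V_S = 5.12 − 1.68 = 3.44 V; V_DS = V_D − V_S = 2.96 − 1.68 = 1.28 V.
k_n = μ_nC_ox · (W/L) = 7.8 mA/V².
V_ov = V_GS − V_t = 3.44 − 1.42 = 2.02 V.
Since V_DS = 1.28 V < V_ov = 2.02 V, the device is in the triode region.
I_D = k_n [V_ov · V_DS − ½ V_DS²] = 7.8 × [2.02 × 1.28 − 0.5 × 1.28²] = 13.8 mA.

Triode; I_D = 13.8 mA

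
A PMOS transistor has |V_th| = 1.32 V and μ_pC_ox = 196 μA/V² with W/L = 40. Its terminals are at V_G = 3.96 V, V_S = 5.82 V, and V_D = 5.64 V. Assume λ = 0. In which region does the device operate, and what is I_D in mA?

Triode; I_D = 0.635 mA

V_SG = V_S − V_G = 5.82 − 3.96 = 1.86 V; V_SD = V_S − V_D = 5.82 − 5.64 = 0.18 V.
k_p = μ_pC_ox · (W/L) = 7.84 mA/V².
V_ov = V_SG − |V_th| = 1.86 − 1.32 = 0.54 V.
Since V_SD = 0.18 V < V_ov = 0.54 V, the device is in the triode region.
I_D = k_p [V_ov · V_SD − ½ V_SD²] = 7.84 × [0.54 × 0.18 − 0.5 × 0.18²] = 0.635 mA.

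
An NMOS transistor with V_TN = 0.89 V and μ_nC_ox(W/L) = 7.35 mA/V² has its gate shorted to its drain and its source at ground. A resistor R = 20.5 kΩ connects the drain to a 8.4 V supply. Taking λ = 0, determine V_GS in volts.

V_GS = 1.20 V

With gate tied to drain, V_GS = V_DS ≥ V_GS − V_TN, so the device is in saturation.
KCL at the drain: ½ k_n (V_GS − V_TN)² = (V_DD − V_GS)/R.
Let x = V_GS − 0.89. Then 75.3 x² + x − 7.51 = 0, giving x = 0.309 V (positive root), so V_GS = 1.2 V.
I_D = (V_DD − V_GS)/R = (8.4 − 1.2) / 20.5 = 0.351 mA.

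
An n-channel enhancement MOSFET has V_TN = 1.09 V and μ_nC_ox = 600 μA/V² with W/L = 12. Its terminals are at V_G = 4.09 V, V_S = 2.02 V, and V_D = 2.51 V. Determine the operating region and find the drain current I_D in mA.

V_GS = V_G − V_S = 4.09 − 2.02 = 2.07 V; V_DS = V_D − V_S = 2.51 − 2.02 = 0.49 V.
k_n = μ_nC_ox · (W/L) = 7.2 mA/V².
V_ov = V_GS − V_TN = 2.07 − 1.09 = 0.98 V.
Since V_DS = 0.49 V < V_ov = 0.98 V, the device is in the triode region.
I_D = k_n [V_ov · V_DS − ½ V_DS²] = 7.2 × [0.98 × 0.49 − 0.5 × 0.49²] = 2.59 mA.

Triode; I_D = 2.59 mA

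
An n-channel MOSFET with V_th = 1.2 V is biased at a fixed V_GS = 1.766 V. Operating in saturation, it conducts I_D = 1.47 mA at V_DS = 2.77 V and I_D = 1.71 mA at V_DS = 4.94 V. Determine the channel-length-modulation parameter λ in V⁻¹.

λ = 0.0950 V⁻¹

With V_GS fixed, I_D ∝ (1 + λ V_DS) in saturation, so I_D2/I_D1 = (1 + λ V_DS2)/(1 + λ V_DS1).
1.71/1.47 = 1.163 = (1 + 4.94 λ)/(1 + 2.77 λ).
Solving: λ (I_D1 V_DS2 − I_D2 V_DS1) = I_D2 − I_D1, so λ = (1.71 − 1.47) / (1.47 × 4.94 − 1.71 × 2.77) = 0.24 / 2.53 = 0.095 V⁻¹.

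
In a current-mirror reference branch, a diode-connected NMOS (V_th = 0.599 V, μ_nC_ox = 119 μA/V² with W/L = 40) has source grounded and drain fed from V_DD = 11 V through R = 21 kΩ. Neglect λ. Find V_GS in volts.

V_GS = 1.05 V

With gate tied to drain, V_GS = V_DS ≥ V_GS − V_th, so the device is in saturation.
k_n = μ_nC_ox · (W/L) = 4.76 mA/V².
KCL at the drain: ½ k_n (V_GS − V_th)² = (V_DD − V_GS)/R.
Let x = V_GS − 0.599. Then 50 x² + x − 10.4 = 0, giving x = 0.446 V (positive root), so V_GS = 1.05 V.
I_D = (V_DD − V_GS)/R = (11 − 1.05) / 21 = 0.474 mA.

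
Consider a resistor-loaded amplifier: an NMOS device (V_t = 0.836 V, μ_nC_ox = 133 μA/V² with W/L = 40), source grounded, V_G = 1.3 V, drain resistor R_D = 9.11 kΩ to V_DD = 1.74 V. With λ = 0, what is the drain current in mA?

V_GS = V_G = 1.3 V, so V_ov = 1.3 − 0.836 = 0.464 V.
k_n = μ_nC_ox · (W/L) = 5.32 mA/V².
Assume saturation: I_D = ½ k_n V_ov² = 0.5 × 5.32 × 0.464² = 0.573 mA, giving V_DS = V_DD − I_D R_D = 1.74 − 0.573 × 9.11 = -3.48 V.
But -3.48 V < V_ov = 0.464 V, so the device is actually in triode.
In triode I_D = k_n[V_ov V_DS − ½ V_DS²] and I_D = (V_DD − V_DS)/R_D. Equating: 24.2 V_DS² − 23.49 V_DS + 1.74 = 0, giving V_DS = 0.0808 V (the root below V_ov).
I_D = (1.74 − 0.0808) / 9.11 = 0.182 mA.

I_D = 0.182 mA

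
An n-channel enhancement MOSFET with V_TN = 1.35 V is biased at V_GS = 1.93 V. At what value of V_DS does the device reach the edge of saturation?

The boundary between triode and saturation is V_DS = V_GS − V_TN = V_ov.
V_ov = 1.93 − 1.35 = 0.58 V.

V_DS,sat = 0.580 V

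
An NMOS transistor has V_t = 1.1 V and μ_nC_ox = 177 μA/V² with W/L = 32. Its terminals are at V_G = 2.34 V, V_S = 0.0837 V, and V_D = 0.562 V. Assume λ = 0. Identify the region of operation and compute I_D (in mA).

Triode; I_D = 2.48 mA

V_GS = V_G − V_S = 2.34 − 0.0837 = 2.26 V; V_DS = V_D − V_S = 0.562 − 0.0837 = 0.478 V.
k_n = μ_nC_ox · (W/L) = 5.664 mA/V².
V_ov = V_GS − V_t = 2.26 − 1.1 = 1.16 V.
Since V_DS = 0.478 V < V_ov = 1.16 V, the device is in the triode region.
I_D = k_n [V_ov · V_DS − ½ V_DS²] = 5.664 × [1.16 × 0.478 − 0.5 × 0.478²] = 2.48 mA.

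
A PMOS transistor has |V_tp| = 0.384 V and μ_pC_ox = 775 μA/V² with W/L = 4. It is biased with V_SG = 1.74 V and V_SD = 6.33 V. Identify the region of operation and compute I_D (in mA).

Saturation; I_D = 2.85 mA

k_p = μ_pC_ox · (W/L) = 3.1 mA/V².
V_ov = V_SG − |V_tp| = 1.74 − 0.384 = 1.36 V.
Since V_SD = 6.33 V ≥ V_ov = 1.36 V, the device is in saturation.
I_D = ½ k_p V_ov² = 0.5 × 3.1 × 1.36² = 2.85 mA.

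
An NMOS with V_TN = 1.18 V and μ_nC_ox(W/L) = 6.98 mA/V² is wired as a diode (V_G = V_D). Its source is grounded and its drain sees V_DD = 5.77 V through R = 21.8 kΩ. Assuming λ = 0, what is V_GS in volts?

V_GS = 1.42 V

With gate tied to drain, V_GS = V_DS ≥ V_GS − V_TN, so the device is in saturation.
KCL at the drain: ½ k_n (V_GS − V_TN)² = (V_DD − V_GS)/R.
Let x = V_GS − 1.18. Then 76.1 x² + x − 4.59 = 0, giving x = 0.239 V (positive root), so V_GS = 1.42 V.
I_D = (V_DD − V_GS)/R = (5.77 − 1.42) / 21.8 = 0.2 mA.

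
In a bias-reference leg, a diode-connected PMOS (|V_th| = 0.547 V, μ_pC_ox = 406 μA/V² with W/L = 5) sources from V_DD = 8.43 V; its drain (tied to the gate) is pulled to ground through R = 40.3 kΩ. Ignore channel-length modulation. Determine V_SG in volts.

With gate tied to drain, V_SG = V_SD ≥ V_SG − |V_th|, so the device is in saturation.
k_p = μ_pC_ox · (W/L) = 2.03 mA/V².
KCL at the drain: ½ k_p (V_SG − |V_th|)² = (V_DD − V_SG)/R.
Let x = V_SG − 0.547. Then 40.9 x² + x − 7.883 = 0, giving x = 0.427 V (positive root), so V_SG = 0.974 V.
I_D = (V_DD − V_SG)/R = (8.43 − 0.974) / 40.3 = 0.185 mA.

V_SG = 0.974 V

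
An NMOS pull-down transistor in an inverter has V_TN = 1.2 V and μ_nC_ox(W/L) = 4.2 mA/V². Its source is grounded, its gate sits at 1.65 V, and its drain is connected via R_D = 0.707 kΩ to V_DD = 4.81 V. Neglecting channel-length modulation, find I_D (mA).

V_GS = V_G = 1.65 V, so V_ov = 1.65 − 1.2 = 0.45 V.
Assume saturation: I_D = ½ k_n V_ov² = 0.5 × 4.2 × 0.45² = 0.425 mA, giving V_DS = V_DD − I_D R_D = 4.81 − 0.425 × 0.707 = 4.51 V.
V_DS = 4.51 V ≥ V_ov = 0.45 V, confirming saturation.

I_D = 0.425 mA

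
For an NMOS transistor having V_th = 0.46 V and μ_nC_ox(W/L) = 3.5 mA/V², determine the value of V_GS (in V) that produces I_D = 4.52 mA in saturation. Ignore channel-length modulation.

In saturation I_D = ½ k_n (V_GS − V_th)², so V_GS − V_th = √(2 I_D / k_n) = √(2 × 4.52 / 3.5) = 1.61 V.
V_GS = 0.46 + 1.61 = 2.07 V.

V_GS = 2.07 V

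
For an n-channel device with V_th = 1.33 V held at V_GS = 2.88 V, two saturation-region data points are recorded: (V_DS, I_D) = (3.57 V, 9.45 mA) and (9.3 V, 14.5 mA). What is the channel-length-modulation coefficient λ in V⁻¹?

With V_GS fixed, I_D ∝ (1 + λ V_DS) in saturation, so I_D2/I_D1 = (1 + λ V_DS2)/(1 + λ V_DS1).
14.5/9.45 = 1.534 = (1 + 9.3 λ)/(1 + 3.57 λ).
Solving: λ (I_D1 V_DS2 − I_D2 V_DS1) = I_D2 − I_D1, so λ = (14.5 − 9.45) / (9.45 × 9.3 − 14.5 × 3.57) = 5.05 / 36.1 = 0.14 V⁻¹.

λ = 0.140 V⁻¹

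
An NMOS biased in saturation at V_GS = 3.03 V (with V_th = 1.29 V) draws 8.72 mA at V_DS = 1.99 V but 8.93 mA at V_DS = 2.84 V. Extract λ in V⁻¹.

λ = 0.0300 V⁻¹

With V_GS fixed, I_D ∝ (1 + λ V_DS) in saturation, so I_D2/I_D1 = (1 + λ V_DS2)/(1 + λ V_DS1).
8.93/8.72 = 1.024 = (1 + 2.84 λ)/(1 + 1.99 λ).
Solving: λ (I_D1 V_DS2 − I_D2 V_DS1) = I_D2 − I_D1, so λ = (8.93 − 8.72) / (8.72 × 2.84 − 8.93 × 1.99) = 0.21 / 6.99 = 0.03 V⁻¹.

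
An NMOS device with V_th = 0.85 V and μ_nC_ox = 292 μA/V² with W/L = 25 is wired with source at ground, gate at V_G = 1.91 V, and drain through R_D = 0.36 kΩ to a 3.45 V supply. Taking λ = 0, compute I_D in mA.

I_D = 4.10 mA

V_GS = V_G = 1.91 V, so V_ov = 1.91 − 0.85 = 1.06 V.
k_n = μ_nC_ox · (W/L) = 7.3 mA/V².
Assume saturation: I_D = ½ k_n V_ov² = 0.5 × 7.3 × 1.06² = 4.1 mA, giving V_DS = V_DD − I_D R_D = 3.45 − 4.1 × 0.36 = 1.97 V.
V_DS = 1.97 V ≥ V_ov = 1.06 V, confirming saturation.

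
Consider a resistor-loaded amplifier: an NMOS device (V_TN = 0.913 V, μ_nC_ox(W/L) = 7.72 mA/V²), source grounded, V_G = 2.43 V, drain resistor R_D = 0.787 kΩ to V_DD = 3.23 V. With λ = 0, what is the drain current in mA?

V_GS = V_G = 2.43 V, so V_ov = 2.43 − 0.913 = 1.52 V.
Assume saturation: I_D = ½ k_n V_ov² = 0.5 × 7.72 × 1.52² = 8.88 mA, giving V_DS = V_DD − I_D R_D = 3.23 − 8.88 × 0.787 = -3.76 V.
But -3.76 V < V_ov = 1.52 V, so the device is actually in triode.
In triode I_D = k_n[V_ov V_DS − ½ V_DS²] and I_D = (V_DD − V_DS)/R_D. Equating: 3.04 V_DS² − 10.22 V_DS + 3.23 = 0, giving V_DS = 0.353 V (the root below V_ov).
I_D = (3.23 − 0.353) / 0.787 = 3.66 mA.

I_D = 3.66 mA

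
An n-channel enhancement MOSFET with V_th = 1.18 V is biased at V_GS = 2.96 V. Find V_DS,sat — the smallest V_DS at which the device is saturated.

The boundary between triode and saturation is V_DS = V_GS − V_th = V_ov.
V_ov = 2.96 − 1.18 = 1.78 V.

V_DS,sat = 1.78 V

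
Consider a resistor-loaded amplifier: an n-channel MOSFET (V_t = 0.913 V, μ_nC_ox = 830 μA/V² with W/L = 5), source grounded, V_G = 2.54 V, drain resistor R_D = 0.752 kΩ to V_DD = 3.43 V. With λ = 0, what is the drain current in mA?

I_D = 3.65 mA

V_GS = V_G = 2.54 V, so V_ov = 2.54 − 0.913 = 1.63 V.
k_n = μ_nC_ox · (W/L) = 4.15 mA/V².
Assume saturation: I_D = ½ k_n V_ov² = 0.5 × 4.15 × 1.63² = 5.49 mA, giving V_DS = V_DD − I_D R_D = 3.43 − 5.49 × 0.752 = -0.701 V.
But -0.701 V < V_ov = 1.63 V, so the device is actually in triode.
In triode I_D = k_n[V_ov V_DS − ½ V_DS²] and I_D = (V_DD − V_DS)/R_D. Equating: 1.56 V_DS² − 6.078 V_DS + 3.43 = 0, giving V_DS = 0.685 V (the root below V_ov).
I_D = (3.43 − 0.685) / 0.752 = 3.65 mA.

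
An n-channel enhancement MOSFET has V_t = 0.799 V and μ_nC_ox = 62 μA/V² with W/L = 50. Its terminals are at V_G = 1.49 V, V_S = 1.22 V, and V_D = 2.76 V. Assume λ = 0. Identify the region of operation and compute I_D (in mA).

V_GS = V_G − V_S = 1.49 − 1.22 = 0.27 V; V_DS = V_D − V_S = 2.76 − 1.22 = 1.54 V.
V_GS = 0.27 V < V_t = 0.799 V, so the transistor is in cutoff.

Cutoff; I_D = 0 mA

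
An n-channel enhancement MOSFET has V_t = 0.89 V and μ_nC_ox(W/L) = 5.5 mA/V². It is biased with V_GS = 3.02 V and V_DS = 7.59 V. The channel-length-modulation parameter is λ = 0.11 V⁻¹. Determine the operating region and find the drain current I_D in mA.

Saturation; I_D = 22.9 mA

V_ov = V_GS − V_t = 3.02 − 0.89 = 2.13 V.
Since V_DS = 7.59 V ≥ V_ov = 2.13 V, the device is in saturation.
I_D = ½ k_n V_ov² (1 + λ V_DS) = 0.5 × 5.5 × 2.13² × (1 + 0.11 × 7.59) = 22.9 mA.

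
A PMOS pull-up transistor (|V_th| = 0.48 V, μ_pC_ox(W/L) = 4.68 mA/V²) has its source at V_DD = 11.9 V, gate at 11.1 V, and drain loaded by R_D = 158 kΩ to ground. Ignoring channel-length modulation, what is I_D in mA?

V_SG = V_DD − V_G = 11.9 − 11.1 = 0.8 V, so V_ov = 0.8 − 0.48 = 0.32 V.
Assume saturation: I_D = ½ k_p V_ov² = 0.5 × 4.68 × 0.32² = 0.24 mA, giving V_SD = V_DD − I_D R_D = 11.9 − 0.24 × 158 = -26 V.
But -26 V < V_ov = 0.32 V, so the device is actually in triode.
In triode I_D = k_p[V_ov V_SD − ½ V_SD²] and I_D = (V_DD − V_SD)/R_D. Equating: 370 V_SD² − 237.6 V_SD + 11.9 = 0, giving V_SD = 0.0547 V (the root below V_ov).
I_D = (11.9 − 0.0547) / 158 = 0.075 mA.

I_D = 0.0750 mA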